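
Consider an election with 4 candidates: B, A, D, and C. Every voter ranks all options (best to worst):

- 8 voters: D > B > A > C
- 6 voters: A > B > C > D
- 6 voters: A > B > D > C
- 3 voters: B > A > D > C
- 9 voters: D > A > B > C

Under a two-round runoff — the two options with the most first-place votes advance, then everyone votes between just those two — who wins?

Round 1 first-place votes: B 3, A 12, D 17, C 0.
D and A advance.
Runoff: D is preferred to A by 17 voters; A by 15.
D wins the runoff.

D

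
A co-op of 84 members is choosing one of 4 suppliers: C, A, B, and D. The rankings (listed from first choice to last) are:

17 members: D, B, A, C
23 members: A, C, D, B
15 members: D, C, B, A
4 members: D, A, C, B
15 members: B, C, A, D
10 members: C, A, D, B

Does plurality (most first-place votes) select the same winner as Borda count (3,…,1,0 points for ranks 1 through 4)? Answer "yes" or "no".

Plurality — first-place votes: C 10, A 23, B 15, D 36. Winner: D.
Borda — scores: C 140, A 129, B 94, D 141. Winner: D.
The two methods agree.

yes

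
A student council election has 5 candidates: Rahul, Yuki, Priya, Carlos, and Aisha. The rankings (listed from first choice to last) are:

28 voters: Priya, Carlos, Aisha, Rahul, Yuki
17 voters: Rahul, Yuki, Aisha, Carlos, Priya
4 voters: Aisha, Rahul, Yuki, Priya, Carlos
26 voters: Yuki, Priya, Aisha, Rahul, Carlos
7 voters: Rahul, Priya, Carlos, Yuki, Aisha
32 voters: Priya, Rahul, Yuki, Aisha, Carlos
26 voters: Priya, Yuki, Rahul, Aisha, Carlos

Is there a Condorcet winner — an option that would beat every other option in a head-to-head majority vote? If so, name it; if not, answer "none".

Priya vs Rahul: 112–28 for Priya.
Priya vs Yuki: 93–47 for Priya.
Priya vs Carlos: 123–17 for Priya.
Priya vs Aisha: 119–21 for Priya.
Priya beats every other option head-to-head.

Priya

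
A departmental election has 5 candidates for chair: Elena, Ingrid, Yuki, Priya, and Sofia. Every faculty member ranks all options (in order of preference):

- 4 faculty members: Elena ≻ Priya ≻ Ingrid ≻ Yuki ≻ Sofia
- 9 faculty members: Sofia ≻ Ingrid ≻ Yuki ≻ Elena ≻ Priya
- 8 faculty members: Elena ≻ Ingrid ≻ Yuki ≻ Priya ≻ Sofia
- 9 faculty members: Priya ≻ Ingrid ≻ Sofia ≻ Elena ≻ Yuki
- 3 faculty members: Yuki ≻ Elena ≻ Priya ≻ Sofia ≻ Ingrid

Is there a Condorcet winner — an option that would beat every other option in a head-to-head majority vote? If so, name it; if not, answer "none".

Ingrid vs Elena: 18–15 for Ingrid.
Ingrid vs Yuki: 30–3 for Ingrid.
Ingrid vs Priya: 17–16 for Ingrid.
Ingrid vs Sofia: 21–12 for Ingrid.
Ingrid beats every other option head-to-head.

Ingrid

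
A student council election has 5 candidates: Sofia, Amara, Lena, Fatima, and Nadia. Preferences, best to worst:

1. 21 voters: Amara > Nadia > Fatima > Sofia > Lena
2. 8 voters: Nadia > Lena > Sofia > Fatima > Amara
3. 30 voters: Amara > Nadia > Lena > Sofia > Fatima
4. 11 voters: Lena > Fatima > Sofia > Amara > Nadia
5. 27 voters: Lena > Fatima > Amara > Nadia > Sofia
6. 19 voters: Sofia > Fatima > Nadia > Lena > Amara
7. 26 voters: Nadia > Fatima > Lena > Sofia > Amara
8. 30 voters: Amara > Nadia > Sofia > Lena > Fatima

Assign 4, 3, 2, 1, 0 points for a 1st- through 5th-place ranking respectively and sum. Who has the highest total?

Nadia

Sofia: 21·1 + 8·2 + 30·1 + 11·2 + 27·0 + 19·4 + 26·1 + 30·2 = 251
Amara: 21·4 + 8·0 + 30·4 + 11·1 + 27·2 + 19·0 + 26·0 + 30·4 = 389
Lena: 21·0 + 8·3 + 30·2 + 11·4 + 27·4 + 19·1 + 26·2 + 30·1 = 337
Fatima: 21·2 + 8·1 + 30·0 + 11·3 + 27·3 + 19·3 + 26·3 + 30·0 = 299
Nadia: 21·3 + 8·4 + 30·3 + 11·0 + 27·1 + 19·2 + 26·4 + 30·3 = 444
Nadia has the highest Borda score (444).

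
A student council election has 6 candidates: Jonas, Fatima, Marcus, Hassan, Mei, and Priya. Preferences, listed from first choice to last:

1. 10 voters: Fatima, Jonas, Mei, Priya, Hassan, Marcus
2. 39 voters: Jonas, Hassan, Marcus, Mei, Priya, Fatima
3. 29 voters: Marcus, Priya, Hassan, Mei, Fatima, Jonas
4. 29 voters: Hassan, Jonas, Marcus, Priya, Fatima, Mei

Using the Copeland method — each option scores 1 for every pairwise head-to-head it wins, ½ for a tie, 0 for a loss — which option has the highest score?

Jonas: beats Fatima, Marcus, Mei, and Priya; loses to Hassan → score 4.
Fatima: loses to Jonas, Marcus, Hassan, Mei, and Priya → score 0.
Marcus: beats Fatima, Mei, and Priya; loses to Jonas and Hassan → score 3.
Hassan: beats Jonas, Fatima, Marcus, Mei, and Priya → score 5.
Mei: beats Fatima; loses to Jonas, Marcus, Hassan, and Priya → score 1.
Priya: beats Fatima and Mei; loses to Jonas, Marcus, and Hassan → score 2.
Hassan has the best pairwise record.

Hassan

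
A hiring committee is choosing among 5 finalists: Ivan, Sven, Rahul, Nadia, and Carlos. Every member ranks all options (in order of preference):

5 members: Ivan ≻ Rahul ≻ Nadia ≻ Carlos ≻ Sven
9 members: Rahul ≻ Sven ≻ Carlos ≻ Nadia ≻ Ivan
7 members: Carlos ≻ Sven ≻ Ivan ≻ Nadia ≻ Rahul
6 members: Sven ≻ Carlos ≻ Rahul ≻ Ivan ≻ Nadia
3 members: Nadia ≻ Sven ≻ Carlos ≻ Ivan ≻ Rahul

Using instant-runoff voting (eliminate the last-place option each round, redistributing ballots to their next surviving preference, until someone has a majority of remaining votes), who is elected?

Sven

Round 1: Ivan 5, Sven 6, Rahul 9, Nadia 3, Carlos 7. Eliminate Nadia.
Round 2: Ivan 5, Sven 9, Rahul 9, Carlos 7. Eliminate Ivan.
Round 3: Sven 9, Rahul 14, Carlos 7. Eliminate Carlos.
Round 4: Sven 16, Rahul 14. Sven has a majority.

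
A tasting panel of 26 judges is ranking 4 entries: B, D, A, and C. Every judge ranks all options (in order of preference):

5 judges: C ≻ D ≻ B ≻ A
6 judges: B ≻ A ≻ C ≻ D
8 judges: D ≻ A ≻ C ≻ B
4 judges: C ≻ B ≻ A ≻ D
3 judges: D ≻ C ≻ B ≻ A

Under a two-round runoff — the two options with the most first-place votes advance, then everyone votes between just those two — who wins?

C

Round 1 first-place votes: B 6, D 11, A 0, C 9.
D and C advance.
Runoff: D is preferred to C by 11 voters; C by 15.
C wins the runoff.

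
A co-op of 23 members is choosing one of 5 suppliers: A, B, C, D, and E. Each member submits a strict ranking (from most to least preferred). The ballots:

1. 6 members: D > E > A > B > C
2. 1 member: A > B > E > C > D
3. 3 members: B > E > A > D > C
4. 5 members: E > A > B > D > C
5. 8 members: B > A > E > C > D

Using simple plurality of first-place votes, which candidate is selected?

B

First-place votes: A 1, B 11, C 0, D 6, E 5.
B has the most first-place votes.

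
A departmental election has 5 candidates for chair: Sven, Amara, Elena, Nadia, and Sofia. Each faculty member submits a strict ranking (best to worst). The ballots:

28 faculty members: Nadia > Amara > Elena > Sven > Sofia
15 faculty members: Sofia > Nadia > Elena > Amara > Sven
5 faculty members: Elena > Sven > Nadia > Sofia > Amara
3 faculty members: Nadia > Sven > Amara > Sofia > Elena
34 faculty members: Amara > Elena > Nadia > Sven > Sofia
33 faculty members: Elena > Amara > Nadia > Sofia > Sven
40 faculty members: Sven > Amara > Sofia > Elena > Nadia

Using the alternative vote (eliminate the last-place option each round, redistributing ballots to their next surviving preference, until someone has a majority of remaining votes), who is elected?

Round 1: Sven 40, Amara 34, Elena 38, Nadia 31, Sofia 15. Eliminate Sofia.
Round 2: Sven 40, Amara 34, Elena 38, Nadia 46. Eliminate Amara.
Round 3: Sven 40, Elena 72, Nadia 46. Eliminate Sven.
Round 4: Elena 112, Nadia 46. Elena has a majority.

Elena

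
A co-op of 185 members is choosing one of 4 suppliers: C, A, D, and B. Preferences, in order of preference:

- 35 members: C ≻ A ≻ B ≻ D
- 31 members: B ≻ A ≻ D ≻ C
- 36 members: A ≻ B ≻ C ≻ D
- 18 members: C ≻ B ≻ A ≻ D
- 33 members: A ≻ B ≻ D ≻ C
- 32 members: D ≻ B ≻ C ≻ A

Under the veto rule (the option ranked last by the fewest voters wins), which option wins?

B

Last-place votes: C 64, A 32, D 89, B 0.
B is ranked last by the fewest voters, so B wins.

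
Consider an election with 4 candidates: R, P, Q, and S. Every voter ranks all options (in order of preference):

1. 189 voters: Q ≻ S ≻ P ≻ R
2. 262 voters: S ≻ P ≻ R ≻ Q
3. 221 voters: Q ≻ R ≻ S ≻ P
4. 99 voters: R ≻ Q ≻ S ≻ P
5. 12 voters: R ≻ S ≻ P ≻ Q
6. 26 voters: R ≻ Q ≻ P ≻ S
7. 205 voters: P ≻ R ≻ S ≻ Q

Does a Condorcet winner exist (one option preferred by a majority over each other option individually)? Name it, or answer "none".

none

Checking pairwise contests:
P beats R 656–358.
Q beats P 535–479.
R beats Q 604–410.
R beats S 563–451.
Every option loses at least one head-to-head, so there is no Condorcet winner.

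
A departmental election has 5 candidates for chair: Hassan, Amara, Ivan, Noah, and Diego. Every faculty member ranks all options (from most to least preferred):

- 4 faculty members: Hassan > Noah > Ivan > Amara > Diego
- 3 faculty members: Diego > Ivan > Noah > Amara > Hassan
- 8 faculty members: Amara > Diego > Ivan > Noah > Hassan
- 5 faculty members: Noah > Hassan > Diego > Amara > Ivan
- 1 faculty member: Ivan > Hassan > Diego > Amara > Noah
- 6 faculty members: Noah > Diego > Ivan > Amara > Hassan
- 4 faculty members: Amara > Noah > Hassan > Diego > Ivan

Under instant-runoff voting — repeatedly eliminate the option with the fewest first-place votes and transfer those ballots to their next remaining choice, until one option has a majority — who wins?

Noah

Round 1: Hassan 4, Amara 12, Ivan 1, Noah 11, Diego 3. Eliminate Ivan.
Round 2: Hassan 5, Amara 12, Noah 11, Diego 3. Eliminate Diego.
Round 3: Hassan 5, Amara 12, Noah 14. Eliminate Hassan.
Round 4: Amara 13, Noah 18. Noah has a majority.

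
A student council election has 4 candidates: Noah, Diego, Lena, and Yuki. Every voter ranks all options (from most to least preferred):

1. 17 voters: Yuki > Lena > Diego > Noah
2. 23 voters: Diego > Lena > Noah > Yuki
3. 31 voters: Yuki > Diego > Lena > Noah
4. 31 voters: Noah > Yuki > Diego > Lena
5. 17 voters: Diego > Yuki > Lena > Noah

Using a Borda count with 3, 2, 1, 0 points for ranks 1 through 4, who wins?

Noah: 17·0 + 23·1 + 31·0 + 31·3 + 17·0 = 116
Diego: 17·1 + 23·3 + 31·2 + 31·1 + 17·3 = 230
Lena: 17·2 + 23·2 + 31·1 + 31·0 + 17·1 = 128
Yuki: 17·3 + 23·0 + 31·3 + 31·2 + 17·2 = 240
Yuki has the highest Borda score (240).

Yuki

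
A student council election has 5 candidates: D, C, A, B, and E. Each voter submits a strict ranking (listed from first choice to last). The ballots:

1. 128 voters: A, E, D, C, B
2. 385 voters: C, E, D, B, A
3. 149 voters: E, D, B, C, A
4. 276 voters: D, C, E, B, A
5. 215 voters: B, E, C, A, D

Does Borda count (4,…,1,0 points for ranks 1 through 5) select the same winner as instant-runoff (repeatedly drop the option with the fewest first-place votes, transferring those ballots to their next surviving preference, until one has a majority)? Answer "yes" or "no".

Borda — scores: D 2577, C 3075, A 727, B 1819, E 3332. Winner: E.
Instant-runoff — R1 D 276, C 385, A 128, B 215, E 149 (A out); R2 D 276, C 385, B 215, E 277 (B out); R3 D 276, C 385, E 492 (D out); R4 C 661, E 492 (C winner). Winner: C.
The two methods disagree.

no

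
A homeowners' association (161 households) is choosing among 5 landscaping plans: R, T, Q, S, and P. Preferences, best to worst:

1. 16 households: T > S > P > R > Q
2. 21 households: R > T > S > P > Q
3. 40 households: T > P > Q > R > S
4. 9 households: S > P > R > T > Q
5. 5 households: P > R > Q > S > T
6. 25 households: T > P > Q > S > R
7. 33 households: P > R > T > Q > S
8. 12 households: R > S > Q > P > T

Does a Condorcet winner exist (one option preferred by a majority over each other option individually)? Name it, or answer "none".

T vs R: 81–80 for T.
T vs Q: 144–17 for T.
T vs S: 135–26 for T.
T vs P: 102–59 for T.
T beats every other option head-to-head.

T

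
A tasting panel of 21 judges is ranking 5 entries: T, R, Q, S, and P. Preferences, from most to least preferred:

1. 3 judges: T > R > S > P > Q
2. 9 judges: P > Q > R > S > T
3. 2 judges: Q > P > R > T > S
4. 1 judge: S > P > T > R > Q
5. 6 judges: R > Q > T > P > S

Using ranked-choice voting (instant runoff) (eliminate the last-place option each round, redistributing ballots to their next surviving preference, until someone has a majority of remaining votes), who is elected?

Round 1: T 3, R 6, Q 2, S 1, P 9. Eliminate S.
Round 2: T 3, R 6, Q 2, P 10. Eliminate Q.
Round 3: T 3, R 6, P 12. P has a majority.

P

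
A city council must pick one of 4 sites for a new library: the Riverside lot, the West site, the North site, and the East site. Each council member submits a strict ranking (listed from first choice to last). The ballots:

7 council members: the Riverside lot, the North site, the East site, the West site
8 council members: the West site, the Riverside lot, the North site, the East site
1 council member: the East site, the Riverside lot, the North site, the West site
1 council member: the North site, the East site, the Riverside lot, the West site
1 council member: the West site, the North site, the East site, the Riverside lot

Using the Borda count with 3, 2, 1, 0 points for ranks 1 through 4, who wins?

the Riverside lot: 7·3 + 8·2 + 1·2 + 1·1 + 1·0 = 40
the West site: 7·0 + 8·3 + 1·0 + 1·0 + 1·3 = 27
the North site: 7·2 + 8·1 + 1·1 + 1·3 + 1·2 = 28
the East site: 7·1 + 8·0 + 1·3 + 1·2 + 1·1 = 13
the Riverside lot has the highest Borda score (40).

the Riverside lot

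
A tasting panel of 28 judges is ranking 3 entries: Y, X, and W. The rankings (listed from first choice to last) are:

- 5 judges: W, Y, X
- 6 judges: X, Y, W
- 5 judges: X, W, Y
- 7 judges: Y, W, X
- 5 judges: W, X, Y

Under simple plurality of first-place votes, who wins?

First-place votes: Y 7, X 11, W 10.
X has the most first-place votes.

X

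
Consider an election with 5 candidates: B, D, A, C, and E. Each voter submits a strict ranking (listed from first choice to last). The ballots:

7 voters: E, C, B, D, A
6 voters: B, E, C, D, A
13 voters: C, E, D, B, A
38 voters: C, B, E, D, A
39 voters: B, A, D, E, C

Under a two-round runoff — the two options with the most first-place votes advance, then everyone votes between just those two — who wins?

C

Round 1 first-place votes: B 45, D 0, A 0, C 51, E 7.
C and B advance.
Runoff: C is preferred to B by 58 voters; B by 45.
C wins the runoff.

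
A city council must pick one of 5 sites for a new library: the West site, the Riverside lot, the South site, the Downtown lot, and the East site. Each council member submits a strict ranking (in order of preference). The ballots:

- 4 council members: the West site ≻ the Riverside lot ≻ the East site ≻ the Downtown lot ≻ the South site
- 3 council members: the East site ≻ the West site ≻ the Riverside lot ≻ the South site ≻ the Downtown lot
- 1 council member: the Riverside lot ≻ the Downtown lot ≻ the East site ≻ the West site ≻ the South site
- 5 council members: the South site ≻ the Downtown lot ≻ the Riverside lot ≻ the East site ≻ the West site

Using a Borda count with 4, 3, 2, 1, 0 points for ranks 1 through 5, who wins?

the Riverside lot

the West site: 4·4 + 3·3 + 1·1 + 5·0 = 26
the Riverside lot: 4·3 + 3·2 + 1·4 + 5·2 = 32
the South site: 4·0 + 3·1 + 1·0 + 5·4 = 23
the Downtown lot: 4·1 + 3·0 + 1·3 + 5·3 = 22
the East site: 4·2 + 3·4 + 1·2 + 5·1 = 27
the Riverside lot has the highest Borda score (32).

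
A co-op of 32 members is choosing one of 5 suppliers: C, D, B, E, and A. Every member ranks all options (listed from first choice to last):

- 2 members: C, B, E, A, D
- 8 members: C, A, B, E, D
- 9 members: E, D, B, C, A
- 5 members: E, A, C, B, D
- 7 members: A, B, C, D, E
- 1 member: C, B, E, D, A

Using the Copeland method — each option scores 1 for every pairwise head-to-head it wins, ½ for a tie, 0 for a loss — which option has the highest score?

C: beats D, E, and A; ties B → score 3.5.
D: loses to C, B, E, and A → score 0.
B: beats D and E; ties C; loses to A → score 2.5.
E: beats D and A; loses to C and B → score 2.
A: beats D and B; loses to C and E → score 2.
C has the best pairwise record.

C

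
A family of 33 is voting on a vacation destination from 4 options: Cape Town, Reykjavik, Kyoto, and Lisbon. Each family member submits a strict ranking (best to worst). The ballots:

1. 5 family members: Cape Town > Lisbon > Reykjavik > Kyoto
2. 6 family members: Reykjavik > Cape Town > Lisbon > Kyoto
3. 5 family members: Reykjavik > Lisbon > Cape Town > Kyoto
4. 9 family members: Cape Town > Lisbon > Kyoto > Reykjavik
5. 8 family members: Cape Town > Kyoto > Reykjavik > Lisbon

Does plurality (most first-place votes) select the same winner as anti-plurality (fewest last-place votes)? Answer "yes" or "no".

Plurality — first-place votes: Cape Town 22, Reykjavik 11, Kyoto 0, Lisbon 0. Winner: Cape Town.
Anti-plurality — last-place votes: Cape Town 0, Reykjavik 9, Kyoto 16, Lisbon 8. Winner: Cape Town.
The two methods agree.

yes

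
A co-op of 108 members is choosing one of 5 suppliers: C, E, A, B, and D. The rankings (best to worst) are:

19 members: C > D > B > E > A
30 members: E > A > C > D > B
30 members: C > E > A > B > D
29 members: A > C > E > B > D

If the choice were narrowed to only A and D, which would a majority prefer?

Voters preferring A to D: 89; preferring D to A: 19.
A wins the head-to-head.

A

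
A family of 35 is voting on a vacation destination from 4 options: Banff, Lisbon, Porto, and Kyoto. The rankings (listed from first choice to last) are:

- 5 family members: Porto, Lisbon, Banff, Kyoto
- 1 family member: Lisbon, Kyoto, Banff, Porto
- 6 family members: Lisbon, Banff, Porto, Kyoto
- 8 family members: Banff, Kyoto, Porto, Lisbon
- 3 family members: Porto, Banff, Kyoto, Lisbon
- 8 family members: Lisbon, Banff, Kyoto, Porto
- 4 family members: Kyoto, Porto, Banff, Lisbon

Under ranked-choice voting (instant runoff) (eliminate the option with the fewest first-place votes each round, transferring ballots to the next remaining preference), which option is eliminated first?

Round 1: Banff 8, Lisbon 15, Porto 8, Kyoto 4. Eliminate Kyoto.

Kyoto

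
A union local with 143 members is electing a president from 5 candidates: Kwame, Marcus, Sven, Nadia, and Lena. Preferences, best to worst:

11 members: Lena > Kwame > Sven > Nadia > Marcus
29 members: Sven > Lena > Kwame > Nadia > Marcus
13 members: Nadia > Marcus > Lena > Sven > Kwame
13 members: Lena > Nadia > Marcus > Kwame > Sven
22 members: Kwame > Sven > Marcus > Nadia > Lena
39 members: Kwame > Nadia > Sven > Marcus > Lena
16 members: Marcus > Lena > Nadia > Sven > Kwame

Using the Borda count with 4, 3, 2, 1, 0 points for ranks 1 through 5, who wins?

Kwame

Kwame: 11·3 + 29·2 + 13·0 + 13·1 + 22·4 + 39·4 + 16·0 = 348
Marcus: 11·0 + 29·0 + 13·3 + 13·2 + 22·2 + 39·1 + 16·4 = 212
Sven: 11·2 + 29·4 + 13·1 + 13·0 + 22·3 + 39·2 + 16·1 = 311
Nadia: 11·1 + 29·1 + 13·4 + 13·3 + 22·1 + 39·3 + 16·2 = 302
Lena: 11·4 + 29·3 + 13·2 + 13·4 + 22·0 + 39·0 + 16·3 = 257
Kwame has the highest Borda score (348).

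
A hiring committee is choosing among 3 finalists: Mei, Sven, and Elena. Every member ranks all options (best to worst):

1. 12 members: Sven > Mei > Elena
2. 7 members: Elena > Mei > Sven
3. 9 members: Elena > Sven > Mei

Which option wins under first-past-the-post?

Elena

First-place votes: Mei 0, Sven 12, Elena 16.
Elena has the most first-place votes.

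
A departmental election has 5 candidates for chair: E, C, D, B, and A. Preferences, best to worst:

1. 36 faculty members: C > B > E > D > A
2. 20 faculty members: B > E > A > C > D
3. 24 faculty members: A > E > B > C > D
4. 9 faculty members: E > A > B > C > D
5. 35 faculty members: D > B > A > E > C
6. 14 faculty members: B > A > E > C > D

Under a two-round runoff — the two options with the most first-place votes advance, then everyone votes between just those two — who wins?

Round 1 first-place votes: E 9, C 36, D 35, B 34, A 24.
C and D advance.
Runoff: C is preferred to D by 103 voters; D by 35.
C wins the runoff.

C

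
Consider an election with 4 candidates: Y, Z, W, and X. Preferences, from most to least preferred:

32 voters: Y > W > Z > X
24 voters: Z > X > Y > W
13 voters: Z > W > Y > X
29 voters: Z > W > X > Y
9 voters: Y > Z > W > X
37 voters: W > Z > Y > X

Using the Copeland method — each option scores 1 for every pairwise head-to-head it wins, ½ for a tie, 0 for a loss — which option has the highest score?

Y: beats X; loses to Z and W → score 1.
Z: beats Y, W, and X → score 3.
W: beats Y and X; loses to Z → score 2.
X: loses to Y, Z, and W → score 0.
Z has the best pairwise record.

Z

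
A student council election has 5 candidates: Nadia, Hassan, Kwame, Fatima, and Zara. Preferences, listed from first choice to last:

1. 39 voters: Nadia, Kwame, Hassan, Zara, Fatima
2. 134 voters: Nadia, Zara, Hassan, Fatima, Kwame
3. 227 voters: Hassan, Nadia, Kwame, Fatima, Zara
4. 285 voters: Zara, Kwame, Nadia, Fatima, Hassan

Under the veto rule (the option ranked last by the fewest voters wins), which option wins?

Last-place votes: Nadia 0, Hassan 285, Kwame 134, Fatima 39, Zara 227.
Nadia is ranked last by the fewest voters, so Nadia wins.

Nadia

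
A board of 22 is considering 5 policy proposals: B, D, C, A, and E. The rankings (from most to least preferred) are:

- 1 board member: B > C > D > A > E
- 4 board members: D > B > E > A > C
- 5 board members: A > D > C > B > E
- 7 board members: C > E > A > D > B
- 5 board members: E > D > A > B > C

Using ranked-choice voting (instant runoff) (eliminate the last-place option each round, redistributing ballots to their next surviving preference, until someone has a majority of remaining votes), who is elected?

Round 1: B 1, D 4, C 7, A 5, E 5. Eliminate B.
Round 2: D 4, C 8, A 5, E 5. Eliminate D.
Round 3: C 8, A 5, E 9. Eliminate A.
Round 4: C 13, E 9. C has a majority.

C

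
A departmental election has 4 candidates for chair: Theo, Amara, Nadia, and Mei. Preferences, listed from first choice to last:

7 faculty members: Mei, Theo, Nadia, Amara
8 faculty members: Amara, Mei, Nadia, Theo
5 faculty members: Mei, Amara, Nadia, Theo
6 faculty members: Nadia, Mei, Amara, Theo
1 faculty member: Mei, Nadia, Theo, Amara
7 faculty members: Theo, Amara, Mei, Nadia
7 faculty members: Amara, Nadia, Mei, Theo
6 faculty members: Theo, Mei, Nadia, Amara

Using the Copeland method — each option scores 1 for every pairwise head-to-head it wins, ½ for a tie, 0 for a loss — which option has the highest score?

Mei

Theo: loses to Amara, Nadia, and Mei → score 0.
Amara: beats Theo and Nadia; loses to Mei → score 2.
Nadia: beats Theo; loses to Amara and Mei → score 1.
Mei: beats Theo, Amara, and Nadia → score 3.
Mei has the best pairwise record.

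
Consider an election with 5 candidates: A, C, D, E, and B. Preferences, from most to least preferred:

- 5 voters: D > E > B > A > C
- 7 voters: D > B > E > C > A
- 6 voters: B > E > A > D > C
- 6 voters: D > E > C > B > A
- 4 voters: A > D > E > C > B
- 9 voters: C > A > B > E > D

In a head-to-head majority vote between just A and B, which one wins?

B

Voters preferring A to B: 13; preferring B to A: 24.
B wins the head-to-head.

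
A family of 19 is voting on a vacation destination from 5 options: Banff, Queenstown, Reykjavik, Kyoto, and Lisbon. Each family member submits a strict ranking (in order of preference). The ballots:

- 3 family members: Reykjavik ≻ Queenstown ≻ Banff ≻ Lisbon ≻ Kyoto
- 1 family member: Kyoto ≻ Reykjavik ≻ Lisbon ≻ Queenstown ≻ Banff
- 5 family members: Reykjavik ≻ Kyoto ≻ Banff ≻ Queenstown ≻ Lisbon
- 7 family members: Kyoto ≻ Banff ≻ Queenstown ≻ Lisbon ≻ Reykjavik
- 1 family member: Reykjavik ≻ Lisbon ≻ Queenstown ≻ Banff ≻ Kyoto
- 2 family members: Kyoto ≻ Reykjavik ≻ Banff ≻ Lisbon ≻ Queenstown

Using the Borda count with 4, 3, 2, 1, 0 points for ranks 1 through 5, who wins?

Banff: 3·2 + 1·0 + 5·2 + 7·3 + 1·1 + 2·2 = 42
Queenstown: 3·3 + 1·1 + 5·1 + 7·2 + 1·2 + 2·0 = 31
Reykjavik: 3·4 + 1·3 + 5·4 + 7·0 + 1·4 + 2·3 = 45
Kyoto: 3·0 + 1·4 + 5·3 + 7·4 + 1·0 + 2·4 = 55
Lisbon: 3·1 + 1·2 + 5·0 + 7·1 + 1·3 + 2·1 = 17
Kyoto has the highest Borda score (55).

Kyoto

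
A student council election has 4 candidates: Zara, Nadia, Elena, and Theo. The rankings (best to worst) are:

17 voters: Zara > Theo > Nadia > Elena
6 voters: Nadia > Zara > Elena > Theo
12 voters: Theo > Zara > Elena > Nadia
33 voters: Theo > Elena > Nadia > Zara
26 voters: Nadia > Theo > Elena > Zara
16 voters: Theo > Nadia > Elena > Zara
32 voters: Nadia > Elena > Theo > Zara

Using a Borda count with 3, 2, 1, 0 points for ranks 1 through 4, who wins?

Theo

Zara: 17·3 + 6·2 + 12·2 + 33·0 + 26·0 + 16·0 + 32·0 = 87
Nadia: 17·1 + 6·3 + 12·0 + 33·1 + 26·3 + 16·2 + 32·3 = 274
Elena: 17·0 + 6·1 + 12·1 + 33·2 + 26·1 + 16·1 + 32·2 = 190
Theo: 17·2 + 6·0 + 12·3 + 33·3 + 26·2 + 16·3 + 32·1 = 301
Theo has the highest Borda score (301).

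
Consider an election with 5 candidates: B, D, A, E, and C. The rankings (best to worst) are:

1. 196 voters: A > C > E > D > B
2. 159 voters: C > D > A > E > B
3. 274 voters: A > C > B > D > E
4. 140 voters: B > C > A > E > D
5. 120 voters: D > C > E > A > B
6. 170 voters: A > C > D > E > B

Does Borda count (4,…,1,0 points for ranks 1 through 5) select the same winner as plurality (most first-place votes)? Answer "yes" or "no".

no

Borda — scores: B 1108, D 1767, A 3278, E 1101, C 3336. Winner: C.
Plurality — first-place votes: B 140, D 120, A 640, E 0, C 159. Winner: A.
The two methods disagree.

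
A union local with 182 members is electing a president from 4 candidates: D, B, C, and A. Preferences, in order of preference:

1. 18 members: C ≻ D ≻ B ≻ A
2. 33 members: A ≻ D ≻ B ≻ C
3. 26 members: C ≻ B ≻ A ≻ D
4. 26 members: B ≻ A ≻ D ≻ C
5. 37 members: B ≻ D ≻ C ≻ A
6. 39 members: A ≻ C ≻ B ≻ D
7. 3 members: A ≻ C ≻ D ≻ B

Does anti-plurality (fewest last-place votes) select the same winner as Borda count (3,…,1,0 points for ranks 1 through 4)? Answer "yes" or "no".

yes

Anti-plurality — last-place votes: D 65, B 3, C 59, A 55. Winner: B.
Borda — scores: D 205, B 331, C 253, A 303. Winner: B.
The two methods agree.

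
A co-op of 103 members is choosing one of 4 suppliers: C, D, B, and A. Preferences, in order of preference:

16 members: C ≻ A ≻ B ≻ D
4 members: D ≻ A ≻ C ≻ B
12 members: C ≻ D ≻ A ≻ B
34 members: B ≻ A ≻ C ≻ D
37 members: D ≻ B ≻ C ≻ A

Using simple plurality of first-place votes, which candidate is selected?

First-place votes: C 28, D 41, B 34, A 0.
D has the most first-place votes.

D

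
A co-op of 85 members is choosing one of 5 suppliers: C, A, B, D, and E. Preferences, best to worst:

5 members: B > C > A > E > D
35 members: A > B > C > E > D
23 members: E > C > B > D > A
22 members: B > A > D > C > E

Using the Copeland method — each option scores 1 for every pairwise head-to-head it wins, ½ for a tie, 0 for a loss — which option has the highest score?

B

C: beats D and E; loses to A and B → score 2.
A: beats C, D, and E; loses to B → score 3.
B: beats C, A, D, and E → score 4.
D: loses to C, A, B, and E → score 0.
E: beats D; loses to C, A, and B → score 1.
B has the best pairwise record.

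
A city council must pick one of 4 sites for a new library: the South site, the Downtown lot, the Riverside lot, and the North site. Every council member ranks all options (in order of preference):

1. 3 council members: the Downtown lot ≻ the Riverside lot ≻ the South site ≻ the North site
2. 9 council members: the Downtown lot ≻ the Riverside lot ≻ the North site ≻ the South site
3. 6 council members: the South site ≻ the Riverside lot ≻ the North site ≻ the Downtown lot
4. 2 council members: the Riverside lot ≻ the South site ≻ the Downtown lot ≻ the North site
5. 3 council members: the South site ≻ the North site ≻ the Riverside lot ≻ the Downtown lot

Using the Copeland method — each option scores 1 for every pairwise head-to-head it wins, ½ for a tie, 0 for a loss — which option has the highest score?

the South site: beats the North site; loses to the Downtown lot and the Riverside lot → score 1.
the Downtown lot: beats the South site, the Riverside lot, and the North site → score 3.
the Riverside lot: beats the South site and the North site; loses to the Downtown lot → score 2.
the North site: loses to the South site, the Downtown lot, and the Riverside lot → score 0.
the Downtown lot has the best pairwise record.

the Downtown lot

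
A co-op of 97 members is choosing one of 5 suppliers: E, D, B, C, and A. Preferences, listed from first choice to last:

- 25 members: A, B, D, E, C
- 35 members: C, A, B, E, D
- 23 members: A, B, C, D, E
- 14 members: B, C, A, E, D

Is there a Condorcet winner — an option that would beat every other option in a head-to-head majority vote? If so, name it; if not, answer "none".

none

Checking pairwise contests:
B beats E 97–0.
E beats D 49–48.
A beats B 83–14.
B beats C 62–35.
C beats A 49–48.
Every option loses at least one head-to-head, so there is no Condorcet winner.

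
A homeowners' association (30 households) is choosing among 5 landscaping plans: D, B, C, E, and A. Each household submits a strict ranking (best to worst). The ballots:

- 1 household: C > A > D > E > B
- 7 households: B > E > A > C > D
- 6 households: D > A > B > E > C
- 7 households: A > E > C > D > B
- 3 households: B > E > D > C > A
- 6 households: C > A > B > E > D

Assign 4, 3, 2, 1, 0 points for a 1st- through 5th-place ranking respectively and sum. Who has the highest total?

A

D: 1·2 + 7·0 + 6·4 + 7·1 + 3·2 + 6·0 = 39
B: 1·0 + 7·4 + 6·2 + 7·0 + 3·4 + 6·2 = 64
C: 1·4 + 7·1 + 6·0 + 7·2 + 3·1 + 6·4 = 52
E: 1·1 + 7·3 + 6·1 + 7·3 + 3·3 + 6·1 = 64
A: 1·3 + 7·2 + 6·3 + 7·4 + 3·0 + 6·3 = 81
A has the highest Borda score (81).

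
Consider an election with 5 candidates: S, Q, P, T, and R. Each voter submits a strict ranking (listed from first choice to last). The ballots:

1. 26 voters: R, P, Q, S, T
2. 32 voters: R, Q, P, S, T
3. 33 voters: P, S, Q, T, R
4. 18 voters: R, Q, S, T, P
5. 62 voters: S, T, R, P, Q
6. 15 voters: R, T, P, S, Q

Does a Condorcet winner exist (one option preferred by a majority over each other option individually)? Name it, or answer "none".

none

Checking pairwise contests:
P beats S 106–80.
S beats Q 110–76.
T beats P 95–91.
S beats T 171–15.
S beats R 95–91.
Every option loses at least one head-to-head, so there is no Condorcet winner.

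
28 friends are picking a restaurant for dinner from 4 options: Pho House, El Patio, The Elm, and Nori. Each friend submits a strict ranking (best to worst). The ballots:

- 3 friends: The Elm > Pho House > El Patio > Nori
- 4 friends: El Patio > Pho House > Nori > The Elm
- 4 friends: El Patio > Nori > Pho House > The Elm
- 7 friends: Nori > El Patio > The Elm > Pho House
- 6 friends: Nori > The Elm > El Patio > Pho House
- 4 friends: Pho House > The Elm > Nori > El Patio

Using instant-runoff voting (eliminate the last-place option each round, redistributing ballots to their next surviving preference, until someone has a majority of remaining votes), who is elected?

Nori

Round 1: Pho House 4, El Patio 8, The Elm 3, Nori 13. Eliminate The Elm.
Round 2: Pho House 7, El Patio 8, Nori 13. Eliminate Pho House.
Round 3: El Patio 11, Nori 17. Nori has a majority.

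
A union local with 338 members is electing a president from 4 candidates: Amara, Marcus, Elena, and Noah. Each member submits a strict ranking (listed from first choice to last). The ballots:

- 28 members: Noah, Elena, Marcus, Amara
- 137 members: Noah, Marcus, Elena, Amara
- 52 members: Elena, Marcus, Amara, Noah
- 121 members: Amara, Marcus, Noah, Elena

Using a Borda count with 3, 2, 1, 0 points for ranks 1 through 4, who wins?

Amara: 28·0 + 137·0 + 52·1 + 121·3 = 415
Marcus: 28·1 + 137·2 + 52·2 + 121·2 = 648
Elena: 28·2 + 137·1 + 52·3 + 121·0 = 349
Noah: 28·3 + 137·3 + 52·0 + 121·1 = 616
Marcus has the highest Borda score (648).

Marcus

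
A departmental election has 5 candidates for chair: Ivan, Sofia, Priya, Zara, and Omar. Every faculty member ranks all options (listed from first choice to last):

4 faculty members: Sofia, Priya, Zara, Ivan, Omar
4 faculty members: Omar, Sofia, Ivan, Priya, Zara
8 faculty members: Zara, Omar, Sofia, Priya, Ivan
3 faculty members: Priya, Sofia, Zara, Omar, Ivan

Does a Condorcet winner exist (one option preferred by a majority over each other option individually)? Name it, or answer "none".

Checking pairwise contests:
Sofia beats Ivan 19–0.
Omar beats Sofia 12–7.
Sofia beats Priya 16–3.
Sofia beats Zara 11–8.
Zara beats Omar 15–4.
Every option loses at least one head-to-head, so there is no Condorcet winner.

none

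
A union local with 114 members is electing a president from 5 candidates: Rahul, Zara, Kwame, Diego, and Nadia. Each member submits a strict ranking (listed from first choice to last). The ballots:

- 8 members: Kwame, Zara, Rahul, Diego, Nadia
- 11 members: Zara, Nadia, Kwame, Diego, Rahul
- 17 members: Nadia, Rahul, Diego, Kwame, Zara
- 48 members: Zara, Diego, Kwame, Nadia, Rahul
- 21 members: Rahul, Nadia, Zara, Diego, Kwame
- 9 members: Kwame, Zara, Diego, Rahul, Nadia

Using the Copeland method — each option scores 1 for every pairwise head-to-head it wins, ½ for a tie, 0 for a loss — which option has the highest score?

Rahul: loses to Zara, Kwame, Diego, and Nadia → score 0.
Zara: beats Rahul, Kwame, Diego, and Nadia → score 4.
Kwame: beats Rahul and Nadia; loses to Zara and Diego → score 2.
Diego: beats Rahul, Kwame, and Nadia; loses to Zara → score 3.
Nadia: beats Rahul; loses to Zara, Kwame, and Diego → score 1.
Zara has the best pairwise record.

Zara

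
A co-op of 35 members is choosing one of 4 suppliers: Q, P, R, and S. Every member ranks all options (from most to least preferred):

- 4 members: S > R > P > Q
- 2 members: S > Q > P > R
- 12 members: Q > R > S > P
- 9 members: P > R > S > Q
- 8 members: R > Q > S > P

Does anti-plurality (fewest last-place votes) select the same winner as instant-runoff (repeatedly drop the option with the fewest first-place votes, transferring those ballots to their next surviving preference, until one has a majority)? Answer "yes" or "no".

Anti-plurality — last-place votes: Q 13, P 20, R 2, S 0. Winner: S.
Instant-runoff — R1 Q 12, P 9, R 8, S 6 (S out); R2 Q 14, P 9, R 12 (P out); R3 Q 14, R 21 (R winner). Winner: R.
The two methods disagree.

no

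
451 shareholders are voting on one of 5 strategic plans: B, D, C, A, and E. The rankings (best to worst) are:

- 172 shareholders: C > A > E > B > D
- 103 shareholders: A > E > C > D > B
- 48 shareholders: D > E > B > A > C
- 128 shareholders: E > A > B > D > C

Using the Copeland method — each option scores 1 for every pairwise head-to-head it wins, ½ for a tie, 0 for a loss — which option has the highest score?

A

B: beats D; loses to C, A, and E → score 1.
D: loses to B, C, A, and E → score 0.
C: beats B and D; loses to A and E → score 2.
A: beats B, D, C, and E → score 4.
E: beats B, D, and C; loses to A → score 3.
A has the best pairwise record.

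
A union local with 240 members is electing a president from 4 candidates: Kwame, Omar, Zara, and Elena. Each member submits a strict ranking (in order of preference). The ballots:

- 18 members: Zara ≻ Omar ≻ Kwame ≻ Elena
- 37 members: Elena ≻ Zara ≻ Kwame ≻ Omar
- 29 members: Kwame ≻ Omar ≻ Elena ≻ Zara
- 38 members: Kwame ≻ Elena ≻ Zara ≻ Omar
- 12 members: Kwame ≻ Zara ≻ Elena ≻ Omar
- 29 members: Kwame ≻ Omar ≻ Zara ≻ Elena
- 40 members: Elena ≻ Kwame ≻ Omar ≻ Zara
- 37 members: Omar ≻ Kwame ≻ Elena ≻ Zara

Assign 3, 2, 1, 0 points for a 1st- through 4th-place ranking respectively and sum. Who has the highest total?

Kwame: 18·1 + 37·1 + 29·3 + 38·3 + 12·3 + 29·3 + 40·2 + 37·2 = 533
Omar: 18·2 + 37·0 + 29·2 + 38·0 + 12·0 + 29·2 + 40·1 + 37·3 = 303
Zara: 18·3 + 37·2 + 29·0 + 38·1 + 12·2 + 29·1 + 40·0 + 37·0 = 219
Elena: 18·0 + 37·3 + 29·1 + 38·2 + 12·1 + 29·0 + 40·3 + 37·1 = 385
Kwame has the highest Borda score (533).

Kwame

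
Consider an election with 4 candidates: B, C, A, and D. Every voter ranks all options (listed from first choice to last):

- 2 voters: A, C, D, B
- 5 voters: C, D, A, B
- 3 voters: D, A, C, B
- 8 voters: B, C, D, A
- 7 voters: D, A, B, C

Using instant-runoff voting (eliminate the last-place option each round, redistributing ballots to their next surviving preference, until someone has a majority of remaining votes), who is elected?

Round 1: B 8, C 5, A 2, D 10. Eliminate A.
Round 2: B 8, C 7, D 10. Eliminate C.
Round 3: B 8, D 17. D has a majority.

D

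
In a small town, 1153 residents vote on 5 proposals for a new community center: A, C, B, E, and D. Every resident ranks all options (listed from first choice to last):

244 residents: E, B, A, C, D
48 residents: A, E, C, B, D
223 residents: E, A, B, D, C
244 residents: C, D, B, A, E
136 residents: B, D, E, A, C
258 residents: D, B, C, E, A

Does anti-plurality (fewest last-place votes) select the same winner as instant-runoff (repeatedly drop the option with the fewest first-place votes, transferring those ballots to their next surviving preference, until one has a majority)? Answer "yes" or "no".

Anti-plurality — last-place votes: A 258, C 359, B 0, E 244, D 292. Winner: B.
Instant-runoff — R1 A 48, C 244, B 136, E 467, D 258 (A out); R2 C 244, B 136, E 515, D 258 (B out); R3 C 244, E 515, D 394 (C out); R4 E 515, D 638 (D winner). Winner: D.
The two methods disagree.

no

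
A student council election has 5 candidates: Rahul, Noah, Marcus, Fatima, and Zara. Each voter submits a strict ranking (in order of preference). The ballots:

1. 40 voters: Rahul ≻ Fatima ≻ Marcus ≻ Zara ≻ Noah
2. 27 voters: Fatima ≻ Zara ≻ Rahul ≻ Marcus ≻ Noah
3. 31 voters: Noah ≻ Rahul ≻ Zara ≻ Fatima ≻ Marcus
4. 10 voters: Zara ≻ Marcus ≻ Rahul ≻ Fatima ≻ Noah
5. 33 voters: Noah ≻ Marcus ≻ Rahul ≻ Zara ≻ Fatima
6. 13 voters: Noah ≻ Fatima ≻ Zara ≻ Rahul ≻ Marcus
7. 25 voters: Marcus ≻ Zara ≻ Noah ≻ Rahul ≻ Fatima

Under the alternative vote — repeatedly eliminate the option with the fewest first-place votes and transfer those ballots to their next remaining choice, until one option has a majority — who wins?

Round 1: Rahul 40, Noah 77, Marcus 25, Fatima 27, Zara 10. Eliminate Zara.
Round 2: Rahul 40, Noah 77, Marcus 35, Fatima 27. Eliminate Fatima.
Round 3: Rahul 67, Noah 77, Marcus 35. Eliminate Marcus.
Round 4: Rahul 77, Noah 102. Noah has a majority.

Noah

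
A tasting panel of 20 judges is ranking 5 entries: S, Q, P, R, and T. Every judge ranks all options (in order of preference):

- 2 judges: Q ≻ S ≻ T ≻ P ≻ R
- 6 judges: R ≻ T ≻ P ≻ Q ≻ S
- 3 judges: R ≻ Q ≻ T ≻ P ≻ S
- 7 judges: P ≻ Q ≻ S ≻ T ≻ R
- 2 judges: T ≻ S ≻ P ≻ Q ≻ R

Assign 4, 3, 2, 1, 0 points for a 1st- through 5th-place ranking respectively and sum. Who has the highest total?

P

S: 2·3 + 6·0 + 3·0 + 7·2 + 2·3 = 26
Q: 2·4 + 6·1 + 3·3 + 7·3 + 2·1 = 46
P: 2·1 + 6·2 + 3·1 + 7·4 + 2·2 = 49
R: 2·0 + 6·4 + 3·4 + 7·0 + 2·0 = 36
T: 2·2 + 6·3 + 3·2 + 7·1 + 2·4 = 43
P has the highest Borda score (49).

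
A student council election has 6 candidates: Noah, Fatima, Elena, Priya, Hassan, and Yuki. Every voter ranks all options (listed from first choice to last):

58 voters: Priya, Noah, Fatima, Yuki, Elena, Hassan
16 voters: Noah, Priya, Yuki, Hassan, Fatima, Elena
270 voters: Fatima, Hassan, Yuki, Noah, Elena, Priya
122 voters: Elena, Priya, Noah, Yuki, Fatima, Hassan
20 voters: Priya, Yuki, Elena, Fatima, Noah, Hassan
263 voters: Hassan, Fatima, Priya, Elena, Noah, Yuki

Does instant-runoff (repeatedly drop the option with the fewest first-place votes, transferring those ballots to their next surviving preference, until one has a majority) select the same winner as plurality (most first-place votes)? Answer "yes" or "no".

Instant-runoff — R1 Noah 16, Fatima 270, Elena 122, Priya 78, Hassan 263, Yuki 0 (Yuki out); R2 Noah 16, Fatima 270, Elena 122, Priya 78, Hassan 263 (Noah out); R3 Fatima 270, Elena 122, Priya 94, Hassan 263 (Priya out); R4 Fatima 328, Elena 142, Hassan 279 (Elena out); R5 Fatima 470, Hassan 279 (Fatima winner). Winner: Fatima.
Plurality — first-place votes: Noah 16, Fatima 270, Elena 122, Priya 78, Hassan 263, Yuki 0. Winner: Fatima.
The two methods agree.

yes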